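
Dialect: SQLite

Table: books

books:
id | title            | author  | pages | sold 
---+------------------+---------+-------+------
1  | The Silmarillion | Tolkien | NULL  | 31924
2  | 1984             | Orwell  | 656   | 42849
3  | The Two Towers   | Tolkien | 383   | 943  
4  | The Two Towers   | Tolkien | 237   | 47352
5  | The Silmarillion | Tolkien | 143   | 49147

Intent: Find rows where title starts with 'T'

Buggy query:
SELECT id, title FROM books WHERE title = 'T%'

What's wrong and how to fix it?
Bug: Wildcards only work with LIKE; '=' treats '%' as a literal character

Fix: Replace '=' with LIKE so 'T%' is treated as a pattern

Corrected query:
SELECT id, title FROM books WHERE title LIKE 'T%'

Result:
id | title           
---+-----------------
1  | The Silmarillion
3  | The Two Towers  
4  | The Two Towers  
5  | The Silmarillion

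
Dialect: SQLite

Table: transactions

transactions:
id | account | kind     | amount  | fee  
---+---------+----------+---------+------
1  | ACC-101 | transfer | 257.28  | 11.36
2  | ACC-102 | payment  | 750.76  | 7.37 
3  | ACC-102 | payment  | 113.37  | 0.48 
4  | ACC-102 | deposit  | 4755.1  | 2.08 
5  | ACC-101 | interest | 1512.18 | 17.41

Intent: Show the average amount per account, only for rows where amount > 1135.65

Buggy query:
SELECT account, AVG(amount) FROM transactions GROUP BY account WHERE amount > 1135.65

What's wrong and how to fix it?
Bug: Row-level WHERE must come before GROUP BY in the clause order

Fix: Place WHERE between FROM and GROUP BY

Corrected query:
SELECT account, AVG(amount) FROM transactions WHERE amount > 1135.65 GROUP BY account

Result:
account | AVG(amount)
--------+------------
ACC-101 | 1512.18    
ACC-102 | 4755.1     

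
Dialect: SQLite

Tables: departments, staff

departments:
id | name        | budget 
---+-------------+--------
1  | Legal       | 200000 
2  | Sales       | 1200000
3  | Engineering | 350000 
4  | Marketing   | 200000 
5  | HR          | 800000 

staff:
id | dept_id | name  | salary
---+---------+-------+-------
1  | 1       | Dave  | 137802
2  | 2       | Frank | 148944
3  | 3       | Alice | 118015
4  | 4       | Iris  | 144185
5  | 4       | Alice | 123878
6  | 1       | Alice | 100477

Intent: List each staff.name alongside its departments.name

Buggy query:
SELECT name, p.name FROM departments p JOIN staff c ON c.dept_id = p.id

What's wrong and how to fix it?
Bug: Both tables have a 'name' column; the unqualified reference is ambiguous

Fix: Qualify the column with its table alias (c.name)

Corrected query:
SELECT c.name, p.name FROM departments p JOIN staff c ON c.dept_id = p.id

Result:
name  | name       
------+------------
Dave  | Legal      
Frank | Sales      
Alice | Engineering
Iris  | Marketing  
Alice | Marketing  
Alice | Legal      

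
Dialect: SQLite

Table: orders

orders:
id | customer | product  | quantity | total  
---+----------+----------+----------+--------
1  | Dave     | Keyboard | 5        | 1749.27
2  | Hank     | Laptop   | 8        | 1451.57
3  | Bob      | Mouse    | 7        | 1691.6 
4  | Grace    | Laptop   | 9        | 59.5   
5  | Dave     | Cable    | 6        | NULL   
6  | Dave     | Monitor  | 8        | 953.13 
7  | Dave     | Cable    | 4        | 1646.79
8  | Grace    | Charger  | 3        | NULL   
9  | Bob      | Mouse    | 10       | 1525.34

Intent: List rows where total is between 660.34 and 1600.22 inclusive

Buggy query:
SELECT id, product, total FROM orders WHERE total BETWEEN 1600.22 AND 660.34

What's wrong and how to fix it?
Bug: The bounds are reversed; BETWEEN a AND b requires a <= b to match anything

Fix: Swap the bounds so the smaller value comes first

Corrected query:
SELECT id, product, total FROM orders WHERE total BETWEEN 660.34 AND 1600.22

Result:
id | product | total  
---+---------+--------
2  | Laptop  | 1451.57
6  | Monitor | 953.13 
9  | Mouse   | 1525.34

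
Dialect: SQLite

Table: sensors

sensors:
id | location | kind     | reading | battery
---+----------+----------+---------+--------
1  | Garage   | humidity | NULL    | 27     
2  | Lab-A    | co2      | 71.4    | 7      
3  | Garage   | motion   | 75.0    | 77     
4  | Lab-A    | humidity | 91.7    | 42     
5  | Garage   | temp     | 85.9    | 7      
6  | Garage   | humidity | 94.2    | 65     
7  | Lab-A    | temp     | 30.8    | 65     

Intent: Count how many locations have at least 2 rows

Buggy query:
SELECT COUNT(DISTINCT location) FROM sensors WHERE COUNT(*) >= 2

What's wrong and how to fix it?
Bug: WHERE filters individual rows, not groups, so a group-level COUNT is invalid there

Fix: Use a subquery that GROUPs and filters with HAVING, then count its rows

Corrected query:
SELECT COUNT(*) FROM (SELECT location FROM sensors GROUP BY location HAVING COUNT(*) >= 2)

Result:
COUNT(*)
--------
2       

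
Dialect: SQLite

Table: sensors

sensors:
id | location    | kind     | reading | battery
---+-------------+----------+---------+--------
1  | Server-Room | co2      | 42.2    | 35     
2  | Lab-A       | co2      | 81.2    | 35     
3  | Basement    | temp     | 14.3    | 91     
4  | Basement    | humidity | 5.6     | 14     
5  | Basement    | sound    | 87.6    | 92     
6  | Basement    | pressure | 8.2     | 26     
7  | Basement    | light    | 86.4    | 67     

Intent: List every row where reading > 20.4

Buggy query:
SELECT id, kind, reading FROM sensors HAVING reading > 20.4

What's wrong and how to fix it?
Bug: This is a non-aggregate query (no GROUP BY, no aggregates), so in SQLite the HAVING clause is invalid here; a row-level condition belongs in WHERE

Fix: Use WHERE for row-level filtering

Corrected query:
SELECT id, kind, reading FROM sensors WHERE reading > 20.4

Result:
id | kind  | reading
---+-------+--------
1  | co2   | 42.2   
2  | co2   | 81.2   
5  | sound | 87.6   
7  | light | 86.4   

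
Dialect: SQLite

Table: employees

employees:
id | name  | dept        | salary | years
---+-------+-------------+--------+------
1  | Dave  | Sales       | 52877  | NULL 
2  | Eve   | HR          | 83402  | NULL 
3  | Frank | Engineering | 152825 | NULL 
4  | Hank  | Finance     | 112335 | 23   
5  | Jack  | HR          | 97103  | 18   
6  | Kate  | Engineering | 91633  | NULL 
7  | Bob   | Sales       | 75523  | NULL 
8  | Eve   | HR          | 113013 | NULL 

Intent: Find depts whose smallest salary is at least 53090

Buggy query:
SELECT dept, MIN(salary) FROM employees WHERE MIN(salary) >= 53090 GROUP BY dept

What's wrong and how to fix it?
Bug: MIN() in WHERE is a misuse of aggregate

Fix: Replace WHERE with HAVING after the GROUP BY

Corrected query:
SELECT dept, MIN(salary) FROM employees GROUP BY dept HAVING MIN(salary) >= 53090

Result:
dept        | MIN(salary)
------------+------------
Engineering | 91633      
Finance     | 112335     
HR          | 83402      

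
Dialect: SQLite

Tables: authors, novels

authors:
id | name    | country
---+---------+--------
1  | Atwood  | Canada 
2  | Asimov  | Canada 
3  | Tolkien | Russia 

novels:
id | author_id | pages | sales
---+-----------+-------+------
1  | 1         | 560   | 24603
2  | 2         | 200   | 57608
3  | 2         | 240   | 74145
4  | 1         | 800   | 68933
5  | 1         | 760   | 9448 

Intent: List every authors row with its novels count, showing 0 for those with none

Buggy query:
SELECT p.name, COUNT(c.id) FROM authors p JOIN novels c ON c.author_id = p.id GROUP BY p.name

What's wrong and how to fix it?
Bug: INNER JOIN drops authors rows that have no matching novels rows

Fix: Switch to LEFT JOIN to retain unmatched parent rows

Corrected query:
SELECT p.name, COUNT(c.id) FROM authors p LEFT JOIN novels c ON c.author_id = p.id GROUP BY p.name

Result:
name    | COUNT(c.id)
--------+------------
Asimov  | 2          
Atwood  | 3          
Tolkien | 0          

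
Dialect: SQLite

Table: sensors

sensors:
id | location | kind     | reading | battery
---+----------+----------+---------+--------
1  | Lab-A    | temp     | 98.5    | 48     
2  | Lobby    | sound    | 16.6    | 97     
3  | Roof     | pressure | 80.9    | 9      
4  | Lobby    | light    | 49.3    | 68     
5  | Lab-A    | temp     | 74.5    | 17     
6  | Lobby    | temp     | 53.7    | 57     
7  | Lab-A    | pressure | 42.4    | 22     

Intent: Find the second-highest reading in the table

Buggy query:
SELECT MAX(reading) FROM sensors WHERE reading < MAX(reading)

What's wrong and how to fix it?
Bug: MAX(reading) on the right of the comparison is an aggregate-in-WHERE error

Fix: Compute the overall MAX in a subquery, then take MAX of rows below it

Corrected query:
SELECT MAX(reading) FROM sensors WHERE reading < (SELECT MAX(reading) FROM sensors)

Result:
MAX(reading)
------------
80.9        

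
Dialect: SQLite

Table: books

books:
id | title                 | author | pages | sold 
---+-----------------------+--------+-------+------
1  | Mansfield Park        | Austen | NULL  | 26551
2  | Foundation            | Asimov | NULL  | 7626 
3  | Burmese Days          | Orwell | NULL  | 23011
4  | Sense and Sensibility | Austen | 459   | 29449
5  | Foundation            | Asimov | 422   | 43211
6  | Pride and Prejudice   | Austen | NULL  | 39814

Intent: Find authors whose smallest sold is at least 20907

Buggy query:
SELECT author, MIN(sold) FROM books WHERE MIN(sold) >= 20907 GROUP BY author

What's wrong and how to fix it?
Bug: Aggregates like MIN are computed per group after WHERE runs

Fix: Replace WHERE with HAVING after the GROUP BY

Corrected query:
SELECT author, MIN(sold) FROM books GROUP BY author HAVING MIN(sold) >= 20907

Result:
author | MIN(sold)
-------+----------
Austen | 26551    
Orwell | 23011    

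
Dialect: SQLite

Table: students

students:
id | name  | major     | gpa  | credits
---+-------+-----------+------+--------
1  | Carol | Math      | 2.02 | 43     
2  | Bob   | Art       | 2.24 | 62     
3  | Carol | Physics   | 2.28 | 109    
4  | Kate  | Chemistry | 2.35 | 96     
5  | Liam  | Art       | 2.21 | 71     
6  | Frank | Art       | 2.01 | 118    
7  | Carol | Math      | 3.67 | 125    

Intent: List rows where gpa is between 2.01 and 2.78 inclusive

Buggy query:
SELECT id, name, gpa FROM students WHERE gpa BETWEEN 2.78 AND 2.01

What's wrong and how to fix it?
Bug: BETWEEN expects the lower bound first; with 2.78 AND 2.01 the range is empty

Fix: Swap the bounds so the smaller value comes first

Corrected query:
SELECT id, name, gpa FROM students WHERE gpa BETWEEN 2.01 AND 2.78

Result:
id | name  | gpa 
---+-------+-----
1  | Carol | 2.02
2  | Bob   | 2.24
3  | Carol | 2.28
4  | Kate  | 2.35
5  | Liam  | 2.21
6  | Frank | 2.01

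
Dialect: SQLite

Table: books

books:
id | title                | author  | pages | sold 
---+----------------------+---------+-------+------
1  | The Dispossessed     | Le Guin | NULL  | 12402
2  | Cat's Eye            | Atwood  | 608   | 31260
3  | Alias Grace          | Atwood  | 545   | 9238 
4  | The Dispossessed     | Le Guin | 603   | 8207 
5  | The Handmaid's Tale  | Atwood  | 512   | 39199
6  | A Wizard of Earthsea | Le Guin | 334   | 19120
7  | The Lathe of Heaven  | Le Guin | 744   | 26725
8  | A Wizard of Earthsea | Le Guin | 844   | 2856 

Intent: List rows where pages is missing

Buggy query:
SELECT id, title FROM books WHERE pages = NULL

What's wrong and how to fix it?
Bug: Comparing to NULL with '=' never matches; NULL = NULL is unknown, not true

Fix: Replace '= NULL' with 'IS NULL'

Corrected query:
SELECT id, title FROM books WHERE pages IS NULL

Result:
id | title           
---+-----------------
1  | The Dispossessed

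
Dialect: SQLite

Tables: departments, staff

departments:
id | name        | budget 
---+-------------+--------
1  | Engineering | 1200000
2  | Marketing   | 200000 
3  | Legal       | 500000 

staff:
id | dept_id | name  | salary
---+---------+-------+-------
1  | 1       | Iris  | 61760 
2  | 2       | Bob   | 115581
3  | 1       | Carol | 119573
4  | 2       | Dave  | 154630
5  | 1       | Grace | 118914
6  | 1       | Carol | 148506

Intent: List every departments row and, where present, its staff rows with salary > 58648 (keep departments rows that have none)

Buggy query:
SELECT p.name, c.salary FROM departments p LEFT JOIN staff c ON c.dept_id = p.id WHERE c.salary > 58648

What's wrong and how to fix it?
Bug: A WHERE condition on the right-hand table after LEFT JOIN drops unmatched parents

Fix: Put 'c.salary > 58648' in the JOIN's ON clause instead of WHERE

Corrected query:
SELECT p.name, c.salary FROM departments p LEFT JOIN staff c ON c.dept_id = p.id AND c.salary > 58648

Result:
name        | salary
------------+-------
Engineering | 61760 
Engineering | 118914
Engineering | 119573
Engineering | 148506
Marketing   | 115581
Marketing   | 154630
Legal       | NULL  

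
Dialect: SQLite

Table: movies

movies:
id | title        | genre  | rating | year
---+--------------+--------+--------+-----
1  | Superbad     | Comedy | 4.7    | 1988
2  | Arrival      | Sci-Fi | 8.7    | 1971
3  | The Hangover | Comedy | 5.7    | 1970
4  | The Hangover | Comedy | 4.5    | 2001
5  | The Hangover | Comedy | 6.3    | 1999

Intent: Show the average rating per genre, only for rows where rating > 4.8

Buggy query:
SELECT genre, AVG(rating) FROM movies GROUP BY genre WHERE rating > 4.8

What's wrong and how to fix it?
Bug: WHERE cannot follow GROUP BY

Fix: Move the WHERE clause before GROUP BY

Corrected query:
SELECT genre, AVG(rating) FROM movies WHERE rating > 4.8 GROUP BY genre

Result:
genre  | AVG(rating)
-------+------------
Comedy | 6          
Sci-Fi | 8.7        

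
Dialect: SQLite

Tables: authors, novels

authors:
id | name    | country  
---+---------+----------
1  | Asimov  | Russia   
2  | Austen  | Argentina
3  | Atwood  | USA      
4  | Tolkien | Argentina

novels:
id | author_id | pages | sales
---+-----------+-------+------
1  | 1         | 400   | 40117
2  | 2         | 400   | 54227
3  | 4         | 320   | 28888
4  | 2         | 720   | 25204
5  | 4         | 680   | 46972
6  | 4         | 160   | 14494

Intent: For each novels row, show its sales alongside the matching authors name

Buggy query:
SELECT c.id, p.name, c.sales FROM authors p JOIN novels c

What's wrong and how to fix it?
Bug: Missing join condition: each novels row is matched to all authors rows instead of just its own

Fix: Add ON c.author_id = p.id to the JOIN

Corrected query:
SELECT c.id, p.name, c.sales FROM authors p JOIN novels c ON c.author_id = p.id

Result:
id | name    | sales
---+---------+------
1  | Asimov  | 40117
2  | Austen  | 54227
3  | Tolkien | 28888
4  | Austen  | 25204
5  | Tolkien | 46972
6  | Tolkien | 14494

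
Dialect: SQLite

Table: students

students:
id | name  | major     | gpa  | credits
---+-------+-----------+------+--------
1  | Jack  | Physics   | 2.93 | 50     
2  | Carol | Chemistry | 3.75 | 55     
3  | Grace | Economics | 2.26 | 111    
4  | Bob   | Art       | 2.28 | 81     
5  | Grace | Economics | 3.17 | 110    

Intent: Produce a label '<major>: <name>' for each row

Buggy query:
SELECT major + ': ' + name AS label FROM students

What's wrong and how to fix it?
Bug: SQLite uses || for string concatenation; + coerces text to numbers (yielding 0)

Fix: Use the || operator for string concatenation

Corrected query:
SELECT major || ': ' || name AS label FROM students

Result:
label           
----------------
Physics: Jack   
Chemistry: Carol
Economics: Grace
Art: Bob        
Economics: Grace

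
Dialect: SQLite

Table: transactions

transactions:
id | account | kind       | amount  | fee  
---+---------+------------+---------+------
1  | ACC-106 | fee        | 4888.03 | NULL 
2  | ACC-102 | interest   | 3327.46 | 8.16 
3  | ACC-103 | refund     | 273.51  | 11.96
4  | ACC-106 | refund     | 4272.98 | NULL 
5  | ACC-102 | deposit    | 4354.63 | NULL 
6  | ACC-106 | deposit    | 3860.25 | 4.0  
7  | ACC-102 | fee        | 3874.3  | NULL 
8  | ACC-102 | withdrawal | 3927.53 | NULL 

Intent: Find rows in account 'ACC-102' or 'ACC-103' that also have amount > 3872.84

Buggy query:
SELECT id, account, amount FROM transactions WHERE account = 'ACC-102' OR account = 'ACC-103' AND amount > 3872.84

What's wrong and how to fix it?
Bug: Without parentheses, AND is evaluated before OR, so the amount filter only applies to the 'ACC-103' branch

Fix: Group the OR with parentheses (or use IN), then AND the threshold

Corrected query:
SELECT id, account, amount FROM transactions WHERE (account = 'ACC-102' OR account = 'ACC-103') AND amount > 3872.84

Result:
id | account | amount 
---+---------+--------
5  | ACC-102 | 4354.63
7  | ACC-102 | 3874.3 
8  | ACC-102 | 3927.53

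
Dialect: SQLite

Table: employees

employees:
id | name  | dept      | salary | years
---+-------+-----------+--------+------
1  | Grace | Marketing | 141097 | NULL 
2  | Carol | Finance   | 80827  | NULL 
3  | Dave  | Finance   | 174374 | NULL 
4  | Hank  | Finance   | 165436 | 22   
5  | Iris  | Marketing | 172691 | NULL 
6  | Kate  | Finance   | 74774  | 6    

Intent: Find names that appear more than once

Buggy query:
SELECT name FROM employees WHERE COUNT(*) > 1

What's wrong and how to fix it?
Bug: COUNT(*) is an aggregate and cannot be used in WHERE

Fix: GROUP BY name, then filter groups with HAVING COUNT(*) > 1

Corrected query:
SELECT name FROM employees GROUP BY name HAVING COUNT(*) > 1

Result:
(no rows)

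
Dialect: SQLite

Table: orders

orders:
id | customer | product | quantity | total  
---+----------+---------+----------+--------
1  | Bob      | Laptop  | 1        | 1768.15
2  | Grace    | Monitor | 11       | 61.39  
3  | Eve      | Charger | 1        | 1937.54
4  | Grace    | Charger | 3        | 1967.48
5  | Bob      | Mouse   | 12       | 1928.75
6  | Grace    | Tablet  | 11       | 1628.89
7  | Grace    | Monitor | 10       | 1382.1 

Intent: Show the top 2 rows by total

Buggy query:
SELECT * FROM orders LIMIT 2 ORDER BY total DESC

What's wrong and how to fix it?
Bug: ORDER BY cannot follow LIMIT; LIMIT is the final clause

Fix: Swap the clauses: ORDER BY first, then LIMIT

Corrected query:
SELECT * FROM orders ORDER BY total DESC LIMIT 2

Result:
id | customer | product | quantity | total  
---+----------+---------+----------+--------
4  | Grace    | Charger | 3        | 1967.48
3  | Eve      | Charger | 1        | 1937.54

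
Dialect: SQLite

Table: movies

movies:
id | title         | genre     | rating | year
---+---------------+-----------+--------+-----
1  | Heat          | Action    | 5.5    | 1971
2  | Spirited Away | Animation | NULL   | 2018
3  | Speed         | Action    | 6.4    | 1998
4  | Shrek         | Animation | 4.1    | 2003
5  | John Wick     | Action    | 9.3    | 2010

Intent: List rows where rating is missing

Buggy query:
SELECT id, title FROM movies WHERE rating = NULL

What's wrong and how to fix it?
Bug: Comparing to NULL with '=' never matches; NULL = NULL is unknown, not true

Fix: Replace '= NULL' with 'IS NULL'

Corrected query:
SELECT id, title FROM movies WHERE rating IS NULL

Result:
id | title        
---+--------------
2  | Spirited Away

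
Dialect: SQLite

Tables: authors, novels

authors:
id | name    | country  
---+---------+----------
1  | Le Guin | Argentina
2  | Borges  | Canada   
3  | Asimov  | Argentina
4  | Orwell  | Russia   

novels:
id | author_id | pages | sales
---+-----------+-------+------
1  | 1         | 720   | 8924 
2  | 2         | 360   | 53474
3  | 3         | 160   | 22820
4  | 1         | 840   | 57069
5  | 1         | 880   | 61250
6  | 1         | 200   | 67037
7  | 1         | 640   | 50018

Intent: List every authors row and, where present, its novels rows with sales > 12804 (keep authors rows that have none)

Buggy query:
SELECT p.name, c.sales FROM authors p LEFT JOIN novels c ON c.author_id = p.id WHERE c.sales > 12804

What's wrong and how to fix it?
Bug: A WHERE condition on the right-hand table after LEFT JOIN drops unmatched parents

Fix: Move the right-table condition into the ON clause so unmatched parents are kept

Corrected query:
SELECT p.name, c.sales FROM authors p LEFT JOIN novels c ON c.author_id = p.id AND c.sales > 12804

Result:
name    | sales
--------+------
Le Guin | 50018
Le Guin | 57069
Le Guin | 61250
Le Guin | 67037
Borges  | 53474
Asimov  | 22820
Orwell  | NULL 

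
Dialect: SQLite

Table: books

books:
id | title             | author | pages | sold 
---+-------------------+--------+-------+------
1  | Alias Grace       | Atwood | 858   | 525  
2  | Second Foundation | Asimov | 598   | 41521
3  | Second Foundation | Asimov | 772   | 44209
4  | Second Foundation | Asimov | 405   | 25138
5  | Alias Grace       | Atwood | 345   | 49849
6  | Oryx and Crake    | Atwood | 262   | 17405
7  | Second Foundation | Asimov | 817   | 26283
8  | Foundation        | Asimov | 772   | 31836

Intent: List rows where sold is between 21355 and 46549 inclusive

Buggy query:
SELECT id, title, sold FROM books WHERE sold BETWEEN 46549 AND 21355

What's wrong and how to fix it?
Bug: BETWEEN expects the lower bound first; with 46549 AND 21355 the range is empty

Fix: Write BETWEEN 21355 AND 46549

Corrected query:
SELECT id, title, sold FROM books WHERE sold BETWEEN 21355 AND 46549

Result:
id | title             | sold 
---+-------------------+------
2  | Second Foundation | 41521
3  | Second Foundation | 44209
4  | Second Foundation | 25138
7  | Second Foundation | 26283
8  | Foundation        | 31836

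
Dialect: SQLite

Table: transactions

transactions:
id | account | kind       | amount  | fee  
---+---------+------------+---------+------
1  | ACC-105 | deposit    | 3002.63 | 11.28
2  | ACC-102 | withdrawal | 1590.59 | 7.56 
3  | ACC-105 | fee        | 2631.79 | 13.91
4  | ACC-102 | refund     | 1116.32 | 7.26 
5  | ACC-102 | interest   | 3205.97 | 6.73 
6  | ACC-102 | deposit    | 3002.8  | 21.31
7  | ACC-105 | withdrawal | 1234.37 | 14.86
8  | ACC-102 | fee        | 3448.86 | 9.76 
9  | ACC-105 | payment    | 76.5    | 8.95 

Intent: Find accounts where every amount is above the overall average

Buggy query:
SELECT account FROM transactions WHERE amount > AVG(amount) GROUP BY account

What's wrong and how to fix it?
Bug: WHERE evaluates per row before aggregation, so AVG() is unavailable

Fix: Use a subquery for AVG and a HAVING MIN(...) filter so the condition holds for every row in the group

Corrected query:
SELECT account FROM transactions GROUP BY account HAVING MIN(amount) > (SELECT AVG(amount) FROM transactions)

Result:
(no rows)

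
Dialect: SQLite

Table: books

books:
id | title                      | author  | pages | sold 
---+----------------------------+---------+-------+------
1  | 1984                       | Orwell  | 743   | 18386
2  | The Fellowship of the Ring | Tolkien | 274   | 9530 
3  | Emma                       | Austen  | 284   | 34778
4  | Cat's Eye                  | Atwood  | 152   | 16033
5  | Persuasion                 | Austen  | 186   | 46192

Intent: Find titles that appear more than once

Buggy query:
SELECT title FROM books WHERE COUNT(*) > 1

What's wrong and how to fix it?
Bug: WHERE can't reference COUNT(*); aggregates are computed after WHERE

Fix: Group first, then use HAVING for the count condition

Corrected query:
SELECT title FROM books GROUP BY title HAVING COUNT(*) > 1

Result:
(no rows)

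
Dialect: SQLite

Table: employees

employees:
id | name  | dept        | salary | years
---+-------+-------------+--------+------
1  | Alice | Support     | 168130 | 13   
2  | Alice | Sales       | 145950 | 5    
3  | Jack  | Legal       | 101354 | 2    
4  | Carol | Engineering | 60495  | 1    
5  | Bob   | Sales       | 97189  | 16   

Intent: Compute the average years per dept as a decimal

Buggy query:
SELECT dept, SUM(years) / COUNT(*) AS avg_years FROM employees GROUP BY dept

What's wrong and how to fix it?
Bug: Both operands are integers, so '/' performs integer division and truncates

Fix: Multiply by 1.0 (or CAST to REAL) to force floating-point division

Corrected query:
SELECT dept, SUM(years) * 1.0 / COUNT(*) AS avg_years FROM employees GROUP BY dept

Result:
dept        | avg_years
------------+----------
Engineering | 1        
Legal       | 2        
Sales       | 10.5     
Support     | 13       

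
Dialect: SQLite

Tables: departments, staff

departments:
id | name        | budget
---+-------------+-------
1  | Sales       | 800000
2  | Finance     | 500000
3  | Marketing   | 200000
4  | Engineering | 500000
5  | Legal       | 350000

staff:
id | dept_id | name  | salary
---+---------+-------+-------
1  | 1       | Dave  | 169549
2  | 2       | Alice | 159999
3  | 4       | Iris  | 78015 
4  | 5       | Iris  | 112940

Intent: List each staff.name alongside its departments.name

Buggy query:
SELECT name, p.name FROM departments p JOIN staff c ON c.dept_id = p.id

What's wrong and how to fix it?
Bug: 'name' exists in both joined tables, so the database can't tell which one is meant

Fix: Qualify the column with its table alias (c.name)

Corrected query:
SELECT c.name, p.name FROM departments p JOIN staff c ON c.dept_id = p.id

Result:
name  | name       
------+------------
Dave  | Sales      
Alice | Finance    
Iris  | Engineering
Iris  | Legal      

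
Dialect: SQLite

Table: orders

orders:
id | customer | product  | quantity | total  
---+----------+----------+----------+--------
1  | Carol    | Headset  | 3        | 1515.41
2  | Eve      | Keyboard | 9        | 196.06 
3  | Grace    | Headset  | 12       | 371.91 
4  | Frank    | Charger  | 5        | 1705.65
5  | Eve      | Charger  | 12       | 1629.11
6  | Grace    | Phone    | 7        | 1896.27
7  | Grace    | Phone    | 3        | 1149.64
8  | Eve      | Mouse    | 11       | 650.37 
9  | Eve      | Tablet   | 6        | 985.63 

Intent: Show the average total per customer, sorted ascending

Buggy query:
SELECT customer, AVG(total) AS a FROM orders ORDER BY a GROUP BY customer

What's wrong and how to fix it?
Bug: GROUP BY must precede ORDER BY

Fix: Move ORDER BY to the end, after GROUP BY

Corrected query:
SELECT customer, AVG(total) AS a FROM orders GROUP BY customer ORDER BY a

Result:
customer | a          
---------+------------
Eve      | 865.2925   
Grace    | 1139.273333
Carol    | 1515.41    
Frank    | 1705.65    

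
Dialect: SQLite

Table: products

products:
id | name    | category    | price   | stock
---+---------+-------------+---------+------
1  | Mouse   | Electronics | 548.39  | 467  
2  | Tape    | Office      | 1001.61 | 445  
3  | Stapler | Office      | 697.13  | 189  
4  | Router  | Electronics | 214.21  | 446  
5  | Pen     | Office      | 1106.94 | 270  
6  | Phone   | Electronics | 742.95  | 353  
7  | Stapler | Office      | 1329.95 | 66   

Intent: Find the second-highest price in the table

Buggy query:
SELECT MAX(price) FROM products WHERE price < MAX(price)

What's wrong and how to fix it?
Bug: MAX(price) on the right of the comparison is an aggregate-in-WHERE error

Fix: Compute the overall MAX in a subquery, then take MAX of rows below it

Corrected query:
SELECT MAX(price) FROM products WHERE price < (SELECT MAX(price) FROM products)

Result:
MAX(price)
----------
1106.94   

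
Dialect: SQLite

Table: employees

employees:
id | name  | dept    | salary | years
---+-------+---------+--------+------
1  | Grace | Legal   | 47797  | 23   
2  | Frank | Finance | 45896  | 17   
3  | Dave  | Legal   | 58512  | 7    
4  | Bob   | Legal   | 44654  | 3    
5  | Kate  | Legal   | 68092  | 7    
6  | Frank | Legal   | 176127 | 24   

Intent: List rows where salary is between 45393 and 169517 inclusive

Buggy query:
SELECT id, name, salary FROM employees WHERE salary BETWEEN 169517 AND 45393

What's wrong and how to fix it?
Bug: The bounds are reversed; BETWEEN a AND b requires a <= b to match anything

Fix: Write BETWEEN 45393 AND 169517

Corrected query:
SELECT id, name, salary FROM employees WHERE salary BETWEEN 45393 AND 169517

Result:
id | name  | salary
---+-------+-------
1  | Grace | 47797 
2  | Frank | 45896 
3  | Dave  | 58512 
5  | Kate  | 68092 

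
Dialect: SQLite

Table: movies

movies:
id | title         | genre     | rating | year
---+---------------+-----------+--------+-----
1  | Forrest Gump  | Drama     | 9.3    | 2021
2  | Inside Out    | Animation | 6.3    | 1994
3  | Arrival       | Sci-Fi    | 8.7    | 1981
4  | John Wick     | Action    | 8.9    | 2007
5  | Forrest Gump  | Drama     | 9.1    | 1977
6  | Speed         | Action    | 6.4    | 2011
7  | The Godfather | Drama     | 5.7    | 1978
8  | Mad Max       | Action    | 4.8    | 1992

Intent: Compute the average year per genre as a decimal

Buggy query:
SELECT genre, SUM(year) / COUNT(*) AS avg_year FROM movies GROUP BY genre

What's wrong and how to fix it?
Bug: Both operands are integers, so '/' performs integer division and truncates

Fix: Multiply by 1.0 (or CAST to REAL) to force floating-point division

Corrected query:
SELECT genre, SUM(year) * 1.0 / COUNT(*) AS avg_year FROM movies GROUP BY genre

Result:
genre     | avg_year   
----------+------------
Action    | 2003.333333
Animation | 1994       
Drama     | 1992       
Sci-Fi    | 1981       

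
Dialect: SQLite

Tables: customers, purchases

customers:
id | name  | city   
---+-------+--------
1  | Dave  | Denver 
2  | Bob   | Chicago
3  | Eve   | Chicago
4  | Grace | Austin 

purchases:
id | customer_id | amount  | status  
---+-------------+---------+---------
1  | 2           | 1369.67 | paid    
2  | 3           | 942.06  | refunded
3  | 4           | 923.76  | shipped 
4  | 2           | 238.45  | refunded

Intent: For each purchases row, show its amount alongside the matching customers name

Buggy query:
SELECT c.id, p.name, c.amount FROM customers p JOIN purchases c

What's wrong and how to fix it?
Bug: Missing join condition: each purchases row is matched to all customers rows instead of just its own

Fix: Specify the join condition linking the foreign key to the parent id

Corrected query:
SELECT c.id, p.name, c.amount FROM customers p JOIN purchases c ON c.customer_id = p.id

Result:
id | name  | amount 
---+-------+--------
1  | Bob   | 1369.67
2  | Eve   | 942.06 
3  | Grace | 923.76 
4  | Bob   | 238.45 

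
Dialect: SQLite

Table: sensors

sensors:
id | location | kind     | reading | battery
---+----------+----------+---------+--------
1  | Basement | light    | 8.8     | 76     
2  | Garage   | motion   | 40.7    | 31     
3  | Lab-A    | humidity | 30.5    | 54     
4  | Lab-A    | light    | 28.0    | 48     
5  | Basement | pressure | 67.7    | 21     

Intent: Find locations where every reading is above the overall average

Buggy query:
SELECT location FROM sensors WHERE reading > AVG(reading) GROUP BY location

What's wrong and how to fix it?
Bug: WHERE evaluates per row before aggregation, so AVG() is unavailable

Fix: Compute the overall average in a scalar subquery and compare each group's MIN against it in HAVING

Corrected query:
SELECT location FROM sensors GROUP BY location HAVING MIN(reading) > (SELECT AVG(reading) FROM sensors)

Result:
location
--------
Garage  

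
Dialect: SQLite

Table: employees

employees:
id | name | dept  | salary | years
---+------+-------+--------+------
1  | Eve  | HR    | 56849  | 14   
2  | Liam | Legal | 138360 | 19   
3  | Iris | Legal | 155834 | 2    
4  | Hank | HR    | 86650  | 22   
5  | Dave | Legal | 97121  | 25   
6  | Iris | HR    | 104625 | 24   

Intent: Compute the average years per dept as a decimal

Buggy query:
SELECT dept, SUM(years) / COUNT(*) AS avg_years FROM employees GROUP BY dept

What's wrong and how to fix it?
Bug: SUM(years) and COUNT(*) are both integers; the division truncates the fractional part

Fix: Cast one side to REAL so the division keeps the fractional part

Corrected query:
SELECT dept, SUM(years) * 1.0 / COUNT(*) AS avg_years FROM employees GROUP BY dept

Result:
dept  | avg_years
------+----------
HR    | 20       
Legal | 15.333333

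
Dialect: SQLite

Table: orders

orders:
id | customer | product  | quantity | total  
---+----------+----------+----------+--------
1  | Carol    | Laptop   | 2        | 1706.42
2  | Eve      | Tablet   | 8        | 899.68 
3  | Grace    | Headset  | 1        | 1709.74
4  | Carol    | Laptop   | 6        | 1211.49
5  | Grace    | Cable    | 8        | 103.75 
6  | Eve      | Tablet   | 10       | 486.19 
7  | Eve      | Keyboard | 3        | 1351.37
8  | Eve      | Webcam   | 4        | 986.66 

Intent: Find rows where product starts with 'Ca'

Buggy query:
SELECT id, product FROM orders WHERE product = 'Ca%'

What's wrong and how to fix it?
Bug: Wildcards only work with LIKE; '=' treats '%' as a literal character

Fix: Replace '=' with LIKE so 'Ca%' is treated as a pattern

Corrected query:
SELECT id, product FROM orders WHERE product LIKE 'Ca%'

Result:
id | product
---+--------
5  | Cable  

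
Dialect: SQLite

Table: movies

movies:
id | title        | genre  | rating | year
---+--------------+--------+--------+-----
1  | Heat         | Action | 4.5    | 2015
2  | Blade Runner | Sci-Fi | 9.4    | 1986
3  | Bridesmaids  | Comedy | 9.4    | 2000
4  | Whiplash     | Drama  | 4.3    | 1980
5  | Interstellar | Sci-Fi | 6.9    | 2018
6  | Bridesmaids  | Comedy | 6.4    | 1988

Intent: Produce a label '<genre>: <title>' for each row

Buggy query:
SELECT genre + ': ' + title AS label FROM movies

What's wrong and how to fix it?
Bug: '+' is numeric addition; on text columns SQLite converts them to 0 instead of concatenating

Fix: Use the || operator for string concatenation

Corrected query:
SELECT genre || ': ' || title AS label FROM movies

Result:
label               
--------------------
Action: Heat        
Sci-Fi: Blade Runner
Comedy: Bridesmaids 
Drama: Whiplash     
Sci-Fi: Interstellar
Comedy: Bridesmaids 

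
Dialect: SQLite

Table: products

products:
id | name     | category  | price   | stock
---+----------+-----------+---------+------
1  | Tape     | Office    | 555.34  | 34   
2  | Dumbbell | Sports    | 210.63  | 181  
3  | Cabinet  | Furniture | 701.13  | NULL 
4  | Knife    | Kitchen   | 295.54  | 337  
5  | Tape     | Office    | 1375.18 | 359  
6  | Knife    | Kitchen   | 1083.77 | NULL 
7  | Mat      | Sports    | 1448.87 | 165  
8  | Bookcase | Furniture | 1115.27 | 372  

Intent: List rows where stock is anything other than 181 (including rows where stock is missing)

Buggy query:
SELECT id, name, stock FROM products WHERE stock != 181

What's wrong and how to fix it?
Bug: Inequality against NULL is unknown, not true; rows with NULL are dropped

Fix: Add an explicit OR stock IS NULL to include the missing-value rows

Corrected query:
SELECT id, name, stock FROM products WHERE stock != 181 OR stock IS NULL

Result:
id | name     | stock
---+----------+------
1  | Tape     | 34   
3  | Cabinet  | NULL 
4  | Knife    | 337  
5  | Tape     | 359  
6  | Knife    | NULL 
7  | Mat      | 165  
8  | Bookcase | 372  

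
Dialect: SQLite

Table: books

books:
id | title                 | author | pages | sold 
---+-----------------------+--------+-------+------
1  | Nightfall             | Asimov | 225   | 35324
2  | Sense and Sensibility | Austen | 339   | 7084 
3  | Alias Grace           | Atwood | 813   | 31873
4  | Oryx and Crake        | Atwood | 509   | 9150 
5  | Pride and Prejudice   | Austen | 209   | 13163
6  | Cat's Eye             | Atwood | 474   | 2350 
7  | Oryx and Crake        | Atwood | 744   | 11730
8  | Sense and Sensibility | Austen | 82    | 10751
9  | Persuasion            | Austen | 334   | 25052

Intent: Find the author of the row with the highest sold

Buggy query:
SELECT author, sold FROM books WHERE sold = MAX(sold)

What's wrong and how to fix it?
Bug: MAX(sold) is an aggregate and cannot be used directly in WHERE

Fix: Wrap MAX in a scalar subquery so WHERE compares against a single value

Corrected query:
SELECT author, sold FROM books WHERE sold = (SELECT MAX(sold) FROM books)

Result:
author | sold 
-------+------
Asimov | 35324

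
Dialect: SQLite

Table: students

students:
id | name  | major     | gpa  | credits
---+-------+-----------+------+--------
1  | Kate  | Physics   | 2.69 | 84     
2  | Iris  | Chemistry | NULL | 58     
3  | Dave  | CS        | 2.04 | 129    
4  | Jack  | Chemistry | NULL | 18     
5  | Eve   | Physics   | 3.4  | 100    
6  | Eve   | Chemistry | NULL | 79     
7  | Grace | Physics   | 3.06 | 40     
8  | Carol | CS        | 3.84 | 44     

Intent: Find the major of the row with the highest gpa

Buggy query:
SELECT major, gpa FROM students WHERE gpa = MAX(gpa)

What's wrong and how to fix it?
Bug: MAX(gpa) is an aggregate and cannot be used directly in WHERE

Fix: Wrap MAX in a scalar subquery so WHERE compares against a single value

Corrected query:
SELECT major, gpa FROM students WHERE gpa = (SELECT MAX(gpa) FROM students)

Result:
major | gpa 
------+-----
CS    | 3.84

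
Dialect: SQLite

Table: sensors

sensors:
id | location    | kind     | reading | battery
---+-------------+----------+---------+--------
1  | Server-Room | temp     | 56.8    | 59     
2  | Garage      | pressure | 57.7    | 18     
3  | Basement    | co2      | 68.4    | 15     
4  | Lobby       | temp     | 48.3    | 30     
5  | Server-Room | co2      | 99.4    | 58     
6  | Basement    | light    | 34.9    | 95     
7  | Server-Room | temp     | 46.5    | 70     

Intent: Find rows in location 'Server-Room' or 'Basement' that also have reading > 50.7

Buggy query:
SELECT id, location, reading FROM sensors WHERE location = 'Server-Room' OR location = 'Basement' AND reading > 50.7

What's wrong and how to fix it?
Bug: AND binds tighter than OR, so this parses as location = 'Server-Room' OR (location = 'Basement' AND reading > 50.7)

Fix: Group the OR with parentheses (or use IN), then AND the threshold

Corrected query:
SELECT id, location, reading FROM sensors WHERE (location = 'Server-Room' OR location = 'Basement') AND reading > 50.7

Result:
id | location    | reading
---+-------------+--------
1  | Server-Room | 56.8   
3  | Basement    | 68.4   
5  | Server-Room | 99.4   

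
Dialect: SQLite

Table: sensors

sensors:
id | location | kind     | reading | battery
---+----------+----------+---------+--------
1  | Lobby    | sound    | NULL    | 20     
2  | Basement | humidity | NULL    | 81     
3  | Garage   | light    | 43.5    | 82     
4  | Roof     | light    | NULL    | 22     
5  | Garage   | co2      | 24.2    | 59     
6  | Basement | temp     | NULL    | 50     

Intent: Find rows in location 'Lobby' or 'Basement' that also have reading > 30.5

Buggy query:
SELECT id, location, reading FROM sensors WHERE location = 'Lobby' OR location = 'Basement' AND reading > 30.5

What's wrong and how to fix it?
Bug: AND binds tighter than OR, so this parses as location = 'Lobby' OR (location = 'Basement' AND reading > 30.5)

Fix: Add parentheses around the OR so the AND applies to both alternatives

Corrected query:
SELECT id, location, reading FROM sensors WHERE (location = 'Lobby' OR location = 'Basement') AND reading > 30.5

Result:
(no rows)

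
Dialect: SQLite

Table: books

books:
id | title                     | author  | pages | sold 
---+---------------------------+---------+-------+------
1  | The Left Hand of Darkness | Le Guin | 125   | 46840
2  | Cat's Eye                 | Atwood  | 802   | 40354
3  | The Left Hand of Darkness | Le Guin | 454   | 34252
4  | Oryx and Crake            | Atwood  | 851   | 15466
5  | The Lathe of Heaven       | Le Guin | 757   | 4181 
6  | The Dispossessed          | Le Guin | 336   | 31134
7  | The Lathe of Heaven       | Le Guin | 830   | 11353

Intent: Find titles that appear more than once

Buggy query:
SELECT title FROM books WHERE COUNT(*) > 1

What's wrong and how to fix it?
Bug: COUNT(*) is an aggregate and cannot be used in WHERE

Fix: Group first, then use HAVING for the count condition

Corrected query:
SELECT title FROM books GROUP BY title HAVING COUNT(*) > 1

Result:
title                    
-------------------------
The Lathe of Heaven      
The Left Hand of Darkness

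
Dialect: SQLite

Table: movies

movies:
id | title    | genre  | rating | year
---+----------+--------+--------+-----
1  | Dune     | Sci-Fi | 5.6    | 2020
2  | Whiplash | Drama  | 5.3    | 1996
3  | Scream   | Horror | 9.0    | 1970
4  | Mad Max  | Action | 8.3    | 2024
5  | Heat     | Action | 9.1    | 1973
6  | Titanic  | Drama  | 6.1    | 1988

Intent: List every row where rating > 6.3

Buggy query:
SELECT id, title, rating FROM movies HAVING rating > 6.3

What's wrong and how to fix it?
Bug: HAVING filters the output of aggregation, but this query has no GROUP BY and no aggregate functions, so SQLite rejects it (HAVING clause on a non-aggregate query); the condition here is per row

Fix: Use WHERE for row-level filtering

Corrected query:
SELECT id, title, rating FROM movies WHERE rating > 6.3

Result:
id | title   | rating
---+---------+-------
3  | Scream  | 9     
4  | Mad Max | 8.3   
5  | Heat    | 9.1   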